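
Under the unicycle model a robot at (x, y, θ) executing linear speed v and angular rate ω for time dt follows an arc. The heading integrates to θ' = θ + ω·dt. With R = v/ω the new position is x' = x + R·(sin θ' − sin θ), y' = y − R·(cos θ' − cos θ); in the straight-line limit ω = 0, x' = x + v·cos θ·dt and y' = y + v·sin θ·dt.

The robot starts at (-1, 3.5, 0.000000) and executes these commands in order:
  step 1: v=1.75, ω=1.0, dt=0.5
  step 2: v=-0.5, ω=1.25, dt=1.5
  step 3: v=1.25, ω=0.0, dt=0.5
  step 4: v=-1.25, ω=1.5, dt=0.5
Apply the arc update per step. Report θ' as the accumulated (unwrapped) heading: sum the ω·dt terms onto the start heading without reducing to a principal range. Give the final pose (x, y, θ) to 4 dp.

(-0.1326, 3.2757, 3.1250)

step 1: θ'=0.5000 (R=1.7500) → pose (-0.1610, 3.7142, 0.5000)
step 2: θ'=2.3750 (R=-0.4000) → pose (-0.2467, 3.0751, 2.3750)
step 3: θ'=2.3750 (straight) → pose (-0.6969, 3.5086, 2.3750)
step 4: θ'=3.1250 (R=-0.8333) → pose (-0.1326, 3.2757, 3.1250)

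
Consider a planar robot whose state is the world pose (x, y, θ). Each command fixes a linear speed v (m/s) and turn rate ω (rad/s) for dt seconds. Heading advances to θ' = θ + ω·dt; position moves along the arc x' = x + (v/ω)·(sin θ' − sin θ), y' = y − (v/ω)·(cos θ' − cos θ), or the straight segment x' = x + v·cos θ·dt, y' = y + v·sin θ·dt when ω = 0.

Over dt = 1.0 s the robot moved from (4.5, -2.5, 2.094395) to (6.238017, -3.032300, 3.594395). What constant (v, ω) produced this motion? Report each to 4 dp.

Δθ = 3.594395 − 2.094395 = 1.500000
ω = Δθ/dt = 1.500000/1.0 = 1.5000
R = Δx/(sin θ' − sin θ) = -1.3333
v = R·ω = -1.3333·1.5000 = -2.0000

v = -2.0000, ω = 1.5000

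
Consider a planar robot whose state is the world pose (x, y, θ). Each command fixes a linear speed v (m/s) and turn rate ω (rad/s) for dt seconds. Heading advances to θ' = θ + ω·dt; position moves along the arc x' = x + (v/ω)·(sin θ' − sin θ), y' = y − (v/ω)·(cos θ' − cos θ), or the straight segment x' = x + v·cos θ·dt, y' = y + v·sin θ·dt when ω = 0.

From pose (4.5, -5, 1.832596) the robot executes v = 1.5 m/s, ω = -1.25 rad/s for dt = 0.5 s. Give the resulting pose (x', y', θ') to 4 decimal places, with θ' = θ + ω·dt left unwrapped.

θ' = 1.8326 + -1.25·0.5 = 1.2076
R = v/ω = 1.5/-1.25 = -1.2000
x' = 4.5 + -1.2000·(sin 1.2076 − sin 1.8326) = 4.5374
y' = -5 − -1.2000·(cos 1.2076 − cos 1.8326) = -4.2631

(4.5374, -4.2631, 1.2076)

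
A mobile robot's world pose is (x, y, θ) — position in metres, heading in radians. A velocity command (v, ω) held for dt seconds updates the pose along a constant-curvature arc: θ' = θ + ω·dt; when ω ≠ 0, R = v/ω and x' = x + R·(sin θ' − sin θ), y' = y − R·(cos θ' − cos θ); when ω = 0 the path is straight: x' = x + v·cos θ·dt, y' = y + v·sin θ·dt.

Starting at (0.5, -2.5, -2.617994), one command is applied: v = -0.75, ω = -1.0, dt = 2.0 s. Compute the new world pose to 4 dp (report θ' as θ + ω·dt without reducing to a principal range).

(1.6217, -3.0788, -4.6180)

θ' = -2.6180 + -1.0·2.0 = -4.6180
R = v/ω = -0.75/-1.0 = 0.7500
x' = 0.5 + 0.7500·(sin -4.6180 − sin -2.6180) = 1.6217
y' = -2.5 − 0.7500·(cos -4.6180 − cos -2.6180) = -3.0788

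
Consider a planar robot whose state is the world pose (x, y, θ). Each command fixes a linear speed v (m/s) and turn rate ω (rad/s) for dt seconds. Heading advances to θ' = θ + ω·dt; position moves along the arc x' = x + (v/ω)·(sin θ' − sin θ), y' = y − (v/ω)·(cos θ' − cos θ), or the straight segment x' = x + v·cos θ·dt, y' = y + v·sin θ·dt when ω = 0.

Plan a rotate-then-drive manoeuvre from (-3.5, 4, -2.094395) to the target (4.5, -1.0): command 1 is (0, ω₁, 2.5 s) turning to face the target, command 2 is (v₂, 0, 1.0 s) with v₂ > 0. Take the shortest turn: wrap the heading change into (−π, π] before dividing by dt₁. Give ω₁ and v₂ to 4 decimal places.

ω₁ = 0.6143, v₂ = 9.4340

heading to target = atan2(-1−4, 4.5−-3.5) = -0.5586
Δθ = wrap(-0.5586 − -2.0944) = 1.5358; ω₁ = Δθ/dt₁ = 0.6143
distance = √((4.5−-3.5)² + (-1−4)²) = 9.4340; v₂ = distance/dt₂ = 9.4340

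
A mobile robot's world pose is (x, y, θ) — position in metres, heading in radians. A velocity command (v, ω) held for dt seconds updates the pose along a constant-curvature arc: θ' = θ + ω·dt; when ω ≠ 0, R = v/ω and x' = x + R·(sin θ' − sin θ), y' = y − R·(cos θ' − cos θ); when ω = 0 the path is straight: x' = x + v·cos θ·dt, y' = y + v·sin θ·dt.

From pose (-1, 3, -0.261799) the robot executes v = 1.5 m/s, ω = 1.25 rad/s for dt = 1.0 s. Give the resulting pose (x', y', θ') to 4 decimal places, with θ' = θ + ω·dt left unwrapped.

θ' = -0.2618 + 1.25·1.0 = 0.9882
R = v/ω = 1.5/1.25 = 1.2000
x' = -1 + 1.2000·(sin 0.9882 − sin -0.2618) = 0.3126
y' = 3 − 1.2000·(cos 0.9882 − cos -0.2618) = 3.4989

(0.3126, 3.4989, 0.9882)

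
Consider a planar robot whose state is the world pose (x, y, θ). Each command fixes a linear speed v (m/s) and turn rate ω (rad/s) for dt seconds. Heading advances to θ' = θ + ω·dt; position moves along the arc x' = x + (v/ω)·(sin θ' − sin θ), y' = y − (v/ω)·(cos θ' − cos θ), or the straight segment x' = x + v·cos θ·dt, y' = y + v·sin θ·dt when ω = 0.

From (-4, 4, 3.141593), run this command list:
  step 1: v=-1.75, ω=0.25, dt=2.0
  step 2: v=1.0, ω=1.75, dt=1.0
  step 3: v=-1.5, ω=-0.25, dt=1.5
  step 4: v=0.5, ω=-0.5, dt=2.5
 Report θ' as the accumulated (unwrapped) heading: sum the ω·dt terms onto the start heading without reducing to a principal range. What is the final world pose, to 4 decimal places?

step 1: θ'=3.6416 (R=-7.0000) → pose (-0.6440, 4.8569, 3.6416)
step 2: θ'=5.3916 (R=0.5714) → pose (-0.8147, 3.9965, 5.3916)
step 3: θ'=5.0166 (R=6.0000) → pose (-1.8708, 5.9683, 5.0166)
step 4: θ'=3.7666 (R=-1.0000) → pose (-2.2397, 4.8578, 3.7666)

(-2.2397, 4.8578, 3.7666)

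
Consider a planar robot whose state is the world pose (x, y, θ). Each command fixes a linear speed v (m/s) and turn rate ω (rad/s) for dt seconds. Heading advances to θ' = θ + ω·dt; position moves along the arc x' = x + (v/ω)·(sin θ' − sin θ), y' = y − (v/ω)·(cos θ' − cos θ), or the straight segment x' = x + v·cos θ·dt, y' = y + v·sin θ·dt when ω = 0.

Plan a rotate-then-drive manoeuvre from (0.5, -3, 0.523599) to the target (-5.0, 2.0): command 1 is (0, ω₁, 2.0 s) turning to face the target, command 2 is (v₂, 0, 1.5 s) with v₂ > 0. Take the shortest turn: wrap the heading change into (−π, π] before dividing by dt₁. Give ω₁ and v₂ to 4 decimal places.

heading to target = atan2(2−-3, -5−0.5) = 2.4038
Δθ = wrap(2.4038 − 0.5236) = 1.8802; ω₁ = Δθ/dt₁ = 0.9401
distance = √((-5−0.5)² + (2−-3)²) = 7.4330; v₂ = distance/dt₂ = 4.9554

ω₁ = 0.9401, v₂ = 4.9554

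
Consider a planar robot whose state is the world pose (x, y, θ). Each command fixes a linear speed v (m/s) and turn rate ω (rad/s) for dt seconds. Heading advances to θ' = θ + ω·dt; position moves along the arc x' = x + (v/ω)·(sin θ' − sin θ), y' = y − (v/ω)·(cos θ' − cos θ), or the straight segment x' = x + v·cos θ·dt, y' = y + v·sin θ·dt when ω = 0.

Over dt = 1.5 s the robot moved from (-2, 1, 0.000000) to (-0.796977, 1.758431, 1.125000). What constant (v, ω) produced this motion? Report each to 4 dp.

Δθ = 1.125000 − 0.000000 = 1.125000
ω = Δθ/dt = 1.125000/1.5 = 0.7500
R = Δx/(sin θ' − sin θ) = 1.3333
v = R·ω = 1.3333·0.7500 = 1.0000

v = 1.0000, ω = 0.7500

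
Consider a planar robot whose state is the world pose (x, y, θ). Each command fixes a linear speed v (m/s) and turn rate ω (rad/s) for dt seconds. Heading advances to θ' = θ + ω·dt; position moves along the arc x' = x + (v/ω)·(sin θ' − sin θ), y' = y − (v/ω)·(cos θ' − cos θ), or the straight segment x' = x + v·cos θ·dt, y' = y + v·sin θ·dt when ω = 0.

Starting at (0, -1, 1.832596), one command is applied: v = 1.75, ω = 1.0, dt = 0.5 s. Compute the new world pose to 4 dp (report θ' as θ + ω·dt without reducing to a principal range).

(-0.4241, -0.2450, 2.3326)

θ' = 1.8326 + 1.0·0.5 = 2.3326
R = v/ω = 1.75/1.0 = 1.7500
x' = 0 + 1.7500·(sin 2.3326 − sin 1.8326) = -0.4241
y' = -1 − 1.7500·(cos 2.3326 − cos 1.8326) = -0.2450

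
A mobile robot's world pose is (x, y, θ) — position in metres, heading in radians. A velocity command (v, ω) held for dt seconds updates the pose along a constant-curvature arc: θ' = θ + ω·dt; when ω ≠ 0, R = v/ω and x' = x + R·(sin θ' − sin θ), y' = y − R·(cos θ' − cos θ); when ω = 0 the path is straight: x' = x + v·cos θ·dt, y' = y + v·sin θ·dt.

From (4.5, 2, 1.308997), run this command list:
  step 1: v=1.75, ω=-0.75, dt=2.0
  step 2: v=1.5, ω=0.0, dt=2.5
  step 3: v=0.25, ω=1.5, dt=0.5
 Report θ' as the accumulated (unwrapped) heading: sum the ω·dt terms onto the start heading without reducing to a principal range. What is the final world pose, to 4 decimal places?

(10.9986, 2.9974, 0.5590)

step 1: θ'=-0.1910 (R=-2.3333) → pose (7.1968, 3.6870, -0.1910)
step 2: θ'=-0.1910 (straight) → pose (10.8786, 2.9751, -0.1910)
step 3: θ'=0.5590 (R=0.1667) → pose (10.9986, 2.9974, 0.5590)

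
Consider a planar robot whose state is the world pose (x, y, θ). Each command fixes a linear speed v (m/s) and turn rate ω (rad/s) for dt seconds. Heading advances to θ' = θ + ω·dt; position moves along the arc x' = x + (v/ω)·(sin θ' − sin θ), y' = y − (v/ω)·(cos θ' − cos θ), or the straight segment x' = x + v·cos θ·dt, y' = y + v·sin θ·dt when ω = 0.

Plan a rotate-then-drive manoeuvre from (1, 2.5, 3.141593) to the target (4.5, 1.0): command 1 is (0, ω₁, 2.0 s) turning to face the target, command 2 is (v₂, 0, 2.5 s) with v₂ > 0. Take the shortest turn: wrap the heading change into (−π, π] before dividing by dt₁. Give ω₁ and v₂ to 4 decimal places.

heading to target = atan2(1−2.5, 4.5−1) = -0.4049
Δθ = wrap(-0.4049 − 3.1416) = 2.7367; ω₁ = Δθ/dt₁ = 1.3684
distance = √((4.5−1)² + (1−2.5)²) = 3.8079; v₂ = distance/dt₂ = 1.5232

ω₁ = 1.3684, v₂ = 1.5232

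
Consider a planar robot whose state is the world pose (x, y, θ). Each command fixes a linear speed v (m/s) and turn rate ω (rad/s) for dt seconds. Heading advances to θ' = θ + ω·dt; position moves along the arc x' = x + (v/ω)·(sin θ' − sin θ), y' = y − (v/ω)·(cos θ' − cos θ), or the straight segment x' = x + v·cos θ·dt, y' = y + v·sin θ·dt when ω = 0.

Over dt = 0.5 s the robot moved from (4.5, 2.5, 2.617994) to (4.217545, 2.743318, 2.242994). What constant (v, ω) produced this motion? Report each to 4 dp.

v = 0.7500, ω = -0.7500

Δθ = 2.242994 − 2.617994 = -0.375000
ω = Δθ/dt = -0.375000/0.5 = -0.7500
R = Δx/(sin θ' − sin θ) = -1.0000
v = R·ω = -1.0000·-0.7500 = 0.7500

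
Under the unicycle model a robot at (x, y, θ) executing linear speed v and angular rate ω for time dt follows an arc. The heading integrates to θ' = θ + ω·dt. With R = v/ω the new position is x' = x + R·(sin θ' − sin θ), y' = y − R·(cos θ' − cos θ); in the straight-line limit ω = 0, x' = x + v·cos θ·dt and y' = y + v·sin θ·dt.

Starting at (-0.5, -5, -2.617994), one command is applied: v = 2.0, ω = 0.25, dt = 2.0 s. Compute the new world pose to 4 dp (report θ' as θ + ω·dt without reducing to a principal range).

θ' = -2.6180 + 0.25·2.0 = -2.1180
R = v/ω = 2.0/0.25 = 8.0000
x' = -0.5 + 8.0000·(sin -2.1180 − sin -2.6180) = -3.3319
y' = -5 − 8.0000·(cos -2.1180 − cos -2.6180) = -7.7658

(-3.3319, -7.7658, -2.1180)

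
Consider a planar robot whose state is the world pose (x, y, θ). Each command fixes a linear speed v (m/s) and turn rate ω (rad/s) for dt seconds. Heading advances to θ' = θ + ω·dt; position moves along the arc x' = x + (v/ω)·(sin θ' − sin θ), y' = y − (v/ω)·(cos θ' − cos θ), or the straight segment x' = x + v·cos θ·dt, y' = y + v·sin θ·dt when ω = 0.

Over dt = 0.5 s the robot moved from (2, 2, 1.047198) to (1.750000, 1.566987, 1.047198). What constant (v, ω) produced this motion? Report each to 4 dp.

Δθ = 1.047198 − 1.047198 = 0.000000
ω = Δθ/dt = 0.000000/0.5 = 0.0000
ω = 0 → v = (Δx·cos θ + Δy·sin θ)/dt = -1.0000

v = -1.0000, ω = 0.0000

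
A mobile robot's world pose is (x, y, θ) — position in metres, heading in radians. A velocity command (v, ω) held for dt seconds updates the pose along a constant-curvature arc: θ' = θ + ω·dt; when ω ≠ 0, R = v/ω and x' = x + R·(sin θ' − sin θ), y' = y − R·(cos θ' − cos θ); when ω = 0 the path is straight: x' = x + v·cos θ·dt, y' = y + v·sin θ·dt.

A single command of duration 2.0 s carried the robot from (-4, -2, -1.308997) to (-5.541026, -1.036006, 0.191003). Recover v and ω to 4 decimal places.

Δθ = 0.191003 − -1.308997 = 1.500000
ω = Δθ/dt = 1.500000/2.0 = 0.7500
R = Δx/(sin θ' − sin θ) = -1.3333
v = R·ω = -1.3333·0.7500 = -1.0000

v = -1.0000, ω = 0.7500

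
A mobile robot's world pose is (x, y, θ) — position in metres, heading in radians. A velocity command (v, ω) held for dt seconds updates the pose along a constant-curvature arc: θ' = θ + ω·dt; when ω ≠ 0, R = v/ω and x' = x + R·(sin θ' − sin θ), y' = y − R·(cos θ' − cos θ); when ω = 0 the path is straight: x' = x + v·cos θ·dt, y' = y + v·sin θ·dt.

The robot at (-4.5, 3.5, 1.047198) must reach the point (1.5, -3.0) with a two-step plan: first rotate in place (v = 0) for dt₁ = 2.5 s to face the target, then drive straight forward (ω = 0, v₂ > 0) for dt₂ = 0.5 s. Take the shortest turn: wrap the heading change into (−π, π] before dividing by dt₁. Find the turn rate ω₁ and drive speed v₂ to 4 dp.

heading to target = atan2(-3−3.5, 1.5−-4.5) = -0.8254
Δθ = wrap(-0.8254 − 1.0472) = -1.8726; ω₁ = Δθ/dt₁ = -0.7490
distance = √((1.5−-4.5)² + (-3−3.5)²) = 8.8459; v₂ = distance/dt₂ = 17.6918

ω₁ = -0.7490, v₂ = 17.6918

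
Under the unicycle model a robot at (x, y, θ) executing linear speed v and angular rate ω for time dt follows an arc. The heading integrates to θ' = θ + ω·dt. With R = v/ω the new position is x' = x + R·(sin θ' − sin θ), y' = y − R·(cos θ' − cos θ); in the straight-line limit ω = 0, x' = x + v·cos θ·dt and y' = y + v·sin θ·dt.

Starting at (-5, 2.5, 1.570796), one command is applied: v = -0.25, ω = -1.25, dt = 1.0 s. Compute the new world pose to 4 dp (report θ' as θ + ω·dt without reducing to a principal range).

(-5.1369, 2.3102, 0.3208)

θ' = 1.5708 + -1.25·1.0 = 0.3208
R = v/ω = -0.25/-1.25 = 0.2000
x' = -5 + 0.2000·(sin 0.3208 − sin 1.5708) = -5.1369
y' = 2.5 − 0.2000·(cos 0.3208 − cos 1.5708) = 2.3102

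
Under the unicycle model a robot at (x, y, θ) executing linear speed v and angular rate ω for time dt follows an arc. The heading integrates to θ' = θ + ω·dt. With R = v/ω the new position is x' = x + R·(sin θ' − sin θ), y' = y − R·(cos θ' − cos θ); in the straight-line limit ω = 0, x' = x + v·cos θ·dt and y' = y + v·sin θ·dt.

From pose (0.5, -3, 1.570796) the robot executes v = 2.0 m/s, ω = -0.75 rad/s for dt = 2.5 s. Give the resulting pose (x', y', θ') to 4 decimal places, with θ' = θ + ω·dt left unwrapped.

(3.9654, -0.4558, -0.3042)

θ' = 1.5708 + -0.75·2.5 = -0.3042
R = v/ω = 2.0/-0.75 = -2.6667
x' = 0.5 + -2.6667·(sin -0.3042 − sin 1.5708) = 3.9654
y' = -3 − -2.6667·(cos -0.3042 − cos 1.5708) = -0.4558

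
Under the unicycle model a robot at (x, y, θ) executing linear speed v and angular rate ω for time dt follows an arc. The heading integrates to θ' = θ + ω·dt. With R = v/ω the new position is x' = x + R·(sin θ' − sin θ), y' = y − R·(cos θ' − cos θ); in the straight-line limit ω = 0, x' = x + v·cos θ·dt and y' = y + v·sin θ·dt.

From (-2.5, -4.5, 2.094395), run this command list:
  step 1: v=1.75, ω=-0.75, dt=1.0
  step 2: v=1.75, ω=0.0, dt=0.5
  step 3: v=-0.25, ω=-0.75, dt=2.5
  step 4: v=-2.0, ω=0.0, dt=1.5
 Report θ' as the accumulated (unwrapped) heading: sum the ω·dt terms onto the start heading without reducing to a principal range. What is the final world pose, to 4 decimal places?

(-5.6377, -0.6514, -0.5306)

step 1: θ'=1.3444 (R=-2.3333) → pose (-2.7531, -2.8096, 1.3444)
step 2: θ'=1.3444 (straight) → pose (-2.5566, -1.9569, 1.3444)
step 3: θ'=-0.5306 (R=0.3333) → pose (-3.0502, -2.1696, -0.5306)
step 4: θ'=-0.5306 (straight) → pose (-5.6377, -0.6514, -0.5306)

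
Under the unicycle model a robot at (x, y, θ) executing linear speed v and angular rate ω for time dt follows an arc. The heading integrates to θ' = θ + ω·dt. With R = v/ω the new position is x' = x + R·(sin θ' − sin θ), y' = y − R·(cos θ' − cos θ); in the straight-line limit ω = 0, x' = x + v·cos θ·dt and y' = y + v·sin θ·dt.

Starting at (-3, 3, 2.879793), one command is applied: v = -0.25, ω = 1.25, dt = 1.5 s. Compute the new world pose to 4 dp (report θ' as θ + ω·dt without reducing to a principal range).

θ' = 2.8798 + 1.25·1.5 = 4.7548
R = v/ω = -0.25/1.25 = -0.2000
x' = -3 + -0.2000·(sin 4.7548 − sin 2.8798) = -2.7484
y' = 3 − -0.2000·(cos 4.7548 − cos 2.8798) = 3.2017

(-2.7484, 3.2017, 4.7548)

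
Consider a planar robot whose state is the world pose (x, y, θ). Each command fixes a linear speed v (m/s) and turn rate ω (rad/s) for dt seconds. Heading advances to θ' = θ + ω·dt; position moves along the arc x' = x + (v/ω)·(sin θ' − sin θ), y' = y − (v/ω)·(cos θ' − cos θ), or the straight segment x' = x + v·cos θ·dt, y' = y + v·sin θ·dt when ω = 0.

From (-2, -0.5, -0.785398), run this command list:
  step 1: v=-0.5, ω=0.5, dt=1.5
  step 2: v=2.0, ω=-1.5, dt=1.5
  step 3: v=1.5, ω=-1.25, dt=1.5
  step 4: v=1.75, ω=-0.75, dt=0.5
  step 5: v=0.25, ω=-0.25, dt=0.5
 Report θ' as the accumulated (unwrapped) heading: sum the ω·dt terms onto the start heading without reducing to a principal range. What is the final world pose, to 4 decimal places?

(-3.9643, -1.3200, -4.6604)

step 1: θ'=-0.0354 (R=-1.0000) → pose (-2.6717, -0.2077, -0.0354)
step 2: θ'=-2.2854 (R=-1.3333) → pose (-1.7118, -2.4140, -2.2854)
step 3: θ'=-4.1604 (R=-1.2000) → pose (-3.6400, -2.2569, -4.1604)
step 4: θ'=-4.5354 (R=-2.3333) → pose (-3.9501, -1.4441, -4.5354)
step 5: θ'=-4.6604 (R=-1.0000) → pose (-3.9643, -1.3200, -4.6604)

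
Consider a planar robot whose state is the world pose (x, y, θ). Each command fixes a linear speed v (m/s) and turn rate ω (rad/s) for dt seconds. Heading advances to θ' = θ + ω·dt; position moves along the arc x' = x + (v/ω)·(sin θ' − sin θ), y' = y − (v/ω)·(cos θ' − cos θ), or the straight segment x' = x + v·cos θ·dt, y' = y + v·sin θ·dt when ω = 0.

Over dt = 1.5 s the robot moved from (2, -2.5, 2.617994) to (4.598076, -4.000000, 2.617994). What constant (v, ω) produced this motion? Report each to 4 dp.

Δθ = 2.617994 − 2.617994 = 0.000000
ω = Δθ/dt = 0.000000/1.5 = 0.0000
ω = 0 → v = (Δx·cos θ + Δy·sin θ)/dt = -2.0000

v = -2.0000, ω = 0.0000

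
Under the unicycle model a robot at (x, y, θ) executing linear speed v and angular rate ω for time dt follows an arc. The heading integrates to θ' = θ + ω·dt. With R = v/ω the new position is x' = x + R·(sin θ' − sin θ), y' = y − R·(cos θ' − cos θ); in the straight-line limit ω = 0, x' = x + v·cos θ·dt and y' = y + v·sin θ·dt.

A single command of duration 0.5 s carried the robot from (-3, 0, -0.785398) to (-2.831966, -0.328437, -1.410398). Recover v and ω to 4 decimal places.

Δθ = -1.410398 − -0.785398 = -0.625000
ω = Δθ/dt = -0.625000/0.5 = -1.2500
R = −Δy/(cos θ' − cos θ) = -0.6000
v = R·ω = -0.6000·-1.2500 = 0.7500

v = 0.7500, ω = -1.2500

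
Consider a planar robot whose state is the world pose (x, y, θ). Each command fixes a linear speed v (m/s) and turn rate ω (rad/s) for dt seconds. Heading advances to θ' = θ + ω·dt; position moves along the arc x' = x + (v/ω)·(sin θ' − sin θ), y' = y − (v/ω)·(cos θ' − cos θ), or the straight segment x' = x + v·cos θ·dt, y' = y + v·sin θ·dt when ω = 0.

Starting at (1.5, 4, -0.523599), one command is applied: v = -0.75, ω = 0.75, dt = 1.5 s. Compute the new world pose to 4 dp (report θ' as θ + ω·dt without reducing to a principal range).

(0.4342, 3.9585, 0.6014)

θ' = -0.5236 + 0.75·1.5 = 0.6014
R = v/ω = -0.75/0.75 = -1.0000
x' = 1.5 + -1.0000·(sin 0.6014 − sin -0.5236) = 0.4342
y' = 4 − -1.0000·(cos 0.6014 − cos -0.5236) = 3.9585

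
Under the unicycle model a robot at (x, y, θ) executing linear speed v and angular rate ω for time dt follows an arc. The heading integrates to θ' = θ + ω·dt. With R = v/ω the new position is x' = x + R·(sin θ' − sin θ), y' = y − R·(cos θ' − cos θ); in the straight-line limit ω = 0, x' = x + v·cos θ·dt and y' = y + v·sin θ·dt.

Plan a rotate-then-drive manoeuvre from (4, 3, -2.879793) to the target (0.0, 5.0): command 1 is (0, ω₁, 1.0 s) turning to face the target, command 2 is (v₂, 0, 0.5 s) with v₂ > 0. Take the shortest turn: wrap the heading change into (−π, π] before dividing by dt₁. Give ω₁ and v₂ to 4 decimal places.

ω₁ = -0.7254, v₂ = 8.9443

heading to target = atan2(5−3, 0−4) = 2.6779
Δθ = wrap(2.6779 − -2.8798) = -0.7254; ω₁ = Δθ/dt₁ = -0.7254
distance = √((0−4)² + (5−3)²) = 4.4721; v₂ = distance/dt₂ = 8.9443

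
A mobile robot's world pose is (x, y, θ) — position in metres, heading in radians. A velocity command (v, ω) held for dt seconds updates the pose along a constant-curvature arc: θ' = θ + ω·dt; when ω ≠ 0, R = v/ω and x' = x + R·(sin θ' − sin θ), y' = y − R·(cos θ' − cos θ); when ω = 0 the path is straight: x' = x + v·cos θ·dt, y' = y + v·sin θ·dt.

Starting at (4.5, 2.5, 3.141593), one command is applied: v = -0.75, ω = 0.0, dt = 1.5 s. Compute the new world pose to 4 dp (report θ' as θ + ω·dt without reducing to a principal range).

(5.6250, 2.5000, 3.1416)

θ' = 3.1416 + 0.0·1.5 = 3.1416
ω = 0 → straight: x' = 4.5 + -0.75·cos(3.1416)·1.5 = 5.6250
y' = 2.5 + -0.75·sin(3.1416)·1.5 = 2.5000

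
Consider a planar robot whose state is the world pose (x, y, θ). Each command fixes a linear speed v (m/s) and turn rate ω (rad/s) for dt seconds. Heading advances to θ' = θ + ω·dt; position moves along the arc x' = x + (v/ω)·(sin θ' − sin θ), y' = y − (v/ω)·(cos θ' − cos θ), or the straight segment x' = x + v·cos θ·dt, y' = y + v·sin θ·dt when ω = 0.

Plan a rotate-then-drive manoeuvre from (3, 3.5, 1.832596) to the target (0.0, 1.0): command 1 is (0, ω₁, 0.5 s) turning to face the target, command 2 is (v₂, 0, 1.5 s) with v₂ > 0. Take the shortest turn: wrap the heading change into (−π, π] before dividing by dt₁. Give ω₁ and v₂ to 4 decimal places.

heading to target = atan2(1−3.5, 0−3) = -2.4469
Δθ = wrap(-2.4469 − 1.8326) = 2.0037; ω₁ = Δθ/dt₁ = 4.0075
distance = √((0−3)² + (1−3.5)²) = 3.9051; v₂ = distance/dt₂ = 2.6034

ω₁ = 4.0075, v₂ = 2.6034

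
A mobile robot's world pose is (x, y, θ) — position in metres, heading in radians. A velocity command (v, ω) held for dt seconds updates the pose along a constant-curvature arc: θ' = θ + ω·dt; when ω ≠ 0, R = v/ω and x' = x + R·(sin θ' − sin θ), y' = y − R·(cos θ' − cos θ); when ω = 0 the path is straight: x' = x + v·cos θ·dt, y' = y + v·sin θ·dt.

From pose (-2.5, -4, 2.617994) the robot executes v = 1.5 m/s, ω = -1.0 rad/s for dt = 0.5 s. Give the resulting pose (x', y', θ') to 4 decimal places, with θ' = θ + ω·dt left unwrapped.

(-3.0310, -3.4814, 2.1180)

θ' = 2.6180 + -1.0·0.5 = 2.1180
R = v/ω = 1.5/-1.0 = -1.5000
x' = -2.5 + -1.5000·(sin 2.1180 − sin 2.6180) = -3.0310
y' = -4 − -1.5000·(cos 2.1180 − cos 2.6180) = -3.4814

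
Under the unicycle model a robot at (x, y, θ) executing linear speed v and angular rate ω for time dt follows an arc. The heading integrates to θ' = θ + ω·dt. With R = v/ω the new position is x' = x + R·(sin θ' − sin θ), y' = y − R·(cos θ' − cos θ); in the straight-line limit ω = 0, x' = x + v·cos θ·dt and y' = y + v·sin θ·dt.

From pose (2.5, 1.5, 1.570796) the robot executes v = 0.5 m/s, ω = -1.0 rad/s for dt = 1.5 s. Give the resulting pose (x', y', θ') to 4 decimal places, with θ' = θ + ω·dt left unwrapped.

(2.9646, 1.9987, 0.0708)

θ' = 1.5708 + -1.0·1.5 = 0.0708
R = v/ω = 0.5/-1.0 = -0.5000
x' = 2.5 + -0.5000·(sin 0.0708 − sin 1.5708) = 2.9646
y' = 1.5 − -0.5000·(cos 0.0708 − cos 1.5708) = 1.9987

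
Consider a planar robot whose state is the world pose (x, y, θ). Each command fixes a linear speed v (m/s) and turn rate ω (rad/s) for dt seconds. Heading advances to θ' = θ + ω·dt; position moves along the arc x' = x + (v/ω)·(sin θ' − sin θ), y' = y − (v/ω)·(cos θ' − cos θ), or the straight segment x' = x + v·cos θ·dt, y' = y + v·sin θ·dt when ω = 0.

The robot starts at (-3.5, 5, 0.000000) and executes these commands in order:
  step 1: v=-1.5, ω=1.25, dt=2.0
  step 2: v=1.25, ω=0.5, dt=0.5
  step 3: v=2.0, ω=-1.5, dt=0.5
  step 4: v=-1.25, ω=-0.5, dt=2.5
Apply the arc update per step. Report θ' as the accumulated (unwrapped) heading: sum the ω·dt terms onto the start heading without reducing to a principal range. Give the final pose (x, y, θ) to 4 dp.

step 1: θ'=2.5000 (R=-1.2000) → pose (-4.2182, 2.8386, 2.5000)
step 2: θ'=2.7500 (R=2.5000) → pose (-4.7602, 3.1465, 2.7500)
step 3: θ'=2.0000 (R=-1.3333) → pose (-5.4637, 3.8241, 2.0000)
step 4: θ'=0.7500 (R=2.5000) → pose (-6.0329, 0.9545, 0.7500)

(-6.0329, 0.9545, 0.7500)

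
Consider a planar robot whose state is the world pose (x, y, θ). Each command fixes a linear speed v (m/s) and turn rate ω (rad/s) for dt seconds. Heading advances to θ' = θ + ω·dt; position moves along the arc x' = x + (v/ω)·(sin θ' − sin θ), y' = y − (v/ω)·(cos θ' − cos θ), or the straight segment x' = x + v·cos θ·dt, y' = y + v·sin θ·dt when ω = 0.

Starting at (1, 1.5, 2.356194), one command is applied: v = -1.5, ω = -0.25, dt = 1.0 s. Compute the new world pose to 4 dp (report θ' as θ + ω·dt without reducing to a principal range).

(1.9178, 0.3185, 2.1062)

θ' = 2.3562 + -0.25·1.0 = 2.1062
R = v/ω = -1.5/-0.25 = 6.0000
x' = 1 + 6.0000·(sin 2.1062 − sin 2.3562) = 1.9178
y' = 1.5 − 6.0000·(cos 2.1062 − cos 2.3562) = 0.3185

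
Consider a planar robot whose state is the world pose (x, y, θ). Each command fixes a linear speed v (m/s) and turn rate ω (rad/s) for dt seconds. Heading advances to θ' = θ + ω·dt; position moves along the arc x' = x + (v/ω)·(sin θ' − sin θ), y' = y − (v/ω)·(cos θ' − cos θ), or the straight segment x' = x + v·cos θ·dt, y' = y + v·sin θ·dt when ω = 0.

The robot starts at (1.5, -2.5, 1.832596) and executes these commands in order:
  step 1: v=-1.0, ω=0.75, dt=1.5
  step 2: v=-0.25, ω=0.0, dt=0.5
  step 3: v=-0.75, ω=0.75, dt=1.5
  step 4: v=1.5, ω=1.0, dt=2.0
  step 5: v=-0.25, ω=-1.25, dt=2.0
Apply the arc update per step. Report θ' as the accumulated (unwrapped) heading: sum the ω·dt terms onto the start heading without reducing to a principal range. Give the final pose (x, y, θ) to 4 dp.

step 1: θ'=2.9576 (R=-1.3333) → pose (2.5440, -3.4657, 2.9576)
step 2: θ'=2.9576 (straight) → pose (2.6668, -3.4886, 2.9576)
step 3: θ'=4.0826 (R=-1.0000) → pose (3.6580, -3.0945, 4.0826)
step 4: θ'=6.0826 (R=1.5000) → pose (4.5713, -5.4479, 6.0826)
step 5: θ'=3.5826 (R=0.2000) → pose (4.5258, -5.0710, 3.5826)

(4.5258, -5.0710, 3.5826)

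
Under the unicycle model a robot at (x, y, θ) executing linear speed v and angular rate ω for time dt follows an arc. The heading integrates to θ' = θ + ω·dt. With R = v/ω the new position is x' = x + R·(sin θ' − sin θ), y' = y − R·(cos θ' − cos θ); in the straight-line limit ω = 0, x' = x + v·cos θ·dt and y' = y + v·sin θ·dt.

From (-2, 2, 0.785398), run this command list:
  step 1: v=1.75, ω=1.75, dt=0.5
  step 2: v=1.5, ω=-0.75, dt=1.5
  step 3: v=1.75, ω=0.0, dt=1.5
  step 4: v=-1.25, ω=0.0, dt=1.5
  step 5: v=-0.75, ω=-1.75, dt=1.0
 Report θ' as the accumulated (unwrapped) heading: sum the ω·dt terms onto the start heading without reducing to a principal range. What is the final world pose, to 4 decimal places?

(-0.7148, 5.2975, -1.2146)

step 1: θ'=1.6604 (R=1.0000) → pose (-1.7111, 2.7966, 1.6604)
step 2: θ'=0.5354 (R=-2.0000) → pose (-0.7395, 4.6957, 0.5354)
step 3: θ'=0.5354 (straight) → pose (1.5182, 6.0349, 0.5354)
step 4: θ'=0.5354 (straight) → pose (-0.0945, 5.0783, 0.5354)
step 5: θ'=-1.2146 (R=0.4286) → pose (-0.7148, 5.2975, -1.2146)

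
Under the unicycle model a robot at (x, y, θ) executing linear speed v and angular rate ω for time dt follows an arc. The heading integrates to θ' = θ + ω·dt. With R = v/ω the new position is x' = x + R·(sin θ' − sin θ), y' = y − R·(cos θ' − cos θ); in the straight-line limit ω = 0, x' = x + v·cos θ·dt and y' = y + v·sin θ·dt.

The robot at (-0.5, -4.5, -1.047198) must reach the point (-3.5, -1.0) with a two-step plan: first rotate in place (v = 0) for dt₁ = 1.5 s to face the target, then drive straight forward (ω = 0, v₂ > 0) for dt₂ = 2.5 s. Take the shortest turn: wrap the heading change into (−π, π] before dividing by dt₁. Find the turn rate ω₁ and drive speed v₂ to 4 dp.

heading to target = atan2(-1−-4.5, -3.5−-0.5) = 2.2794
Δθ = wrap(2.2794 − -1.0472) = -2.9566; ω₁ = Δθ/dt₁ = -1.9710
distance = √((-3.5−-0.5)² + (-1−-4.5)²) = 4.6098; v₂ = distance/dt₂ = 1.8439

ω₁ = -1.9710, v₂ = 1.8439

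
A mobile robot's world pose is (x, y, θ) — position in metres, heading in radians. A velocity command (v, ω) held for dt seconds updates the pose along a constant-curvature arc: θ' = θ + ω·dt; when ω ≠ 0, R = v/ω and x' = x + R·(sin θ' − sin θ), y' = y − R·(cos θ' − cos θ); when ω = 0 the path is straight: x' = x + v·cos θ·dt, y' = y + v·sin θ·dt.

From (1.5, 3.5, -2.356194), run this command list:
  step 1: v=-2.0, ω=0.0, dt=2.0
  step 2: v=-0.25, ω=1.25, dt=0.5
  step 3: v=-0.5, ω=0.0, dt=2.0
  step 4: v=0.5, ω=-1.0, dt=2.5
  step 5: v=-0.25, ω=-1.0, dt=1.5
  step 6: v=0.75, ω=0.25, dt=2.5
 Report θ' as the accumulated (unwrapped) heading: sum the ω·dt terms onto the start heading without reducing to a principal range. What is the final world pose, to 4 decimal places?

step 1: θ'=-2.3562 (straight) → pose (4.3284, 6.3284, -2.3562)
step 2: θ'=-1.7312 (R=-0.2000) → pose (4.3844, 6.4379, -1.7312)
step 3: θ'=-1.7312 (straight) → pose (4.5441, 7.4251, -1.7312)
step 4: θ'=-4.2312 (R=-0.5000) → pose (3.6073, 7.2735, -4.2312)
step 5: θ'=-5.7312 (R=0.2500) → pose (3.5168, 6.9449, -5.7312)
step 6: θ'=-5.1062 (R=3.0000) → pose (4.7140, 8.3483, -5.1062)

(4.7140, 8.3483, -5.1062)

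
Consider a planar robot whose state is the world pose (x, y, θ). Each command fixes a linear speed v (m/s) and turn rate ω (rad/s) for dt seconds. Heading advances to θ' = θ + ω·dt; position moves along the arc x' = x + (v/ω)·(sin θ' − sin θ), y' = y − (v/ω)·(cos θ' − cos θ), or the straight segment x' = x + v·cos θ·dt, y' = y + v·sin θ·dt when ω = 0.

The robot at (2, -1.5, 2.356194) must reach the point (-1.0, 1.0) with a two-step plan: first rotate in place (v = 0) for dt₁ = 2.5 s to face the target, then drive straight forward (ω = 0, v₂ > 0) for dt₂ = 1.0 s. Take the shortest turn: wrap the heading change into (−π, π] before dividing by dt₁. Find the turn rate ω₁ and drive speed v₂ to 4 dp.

ω₁ = 0.0363, v₂ = 3.9051

heading to target = atan2(1−-1.5, -1−2) = 2.4469
Δθ = wrap(2.4469 − 2.3562) = 0.0907; ω₁ = Δθ/dt₁ = 0.0363
distance = √((-1−2)² + (1−-1.5)²) = 3.9051; v₂ = distance/dt₂ = 3.9051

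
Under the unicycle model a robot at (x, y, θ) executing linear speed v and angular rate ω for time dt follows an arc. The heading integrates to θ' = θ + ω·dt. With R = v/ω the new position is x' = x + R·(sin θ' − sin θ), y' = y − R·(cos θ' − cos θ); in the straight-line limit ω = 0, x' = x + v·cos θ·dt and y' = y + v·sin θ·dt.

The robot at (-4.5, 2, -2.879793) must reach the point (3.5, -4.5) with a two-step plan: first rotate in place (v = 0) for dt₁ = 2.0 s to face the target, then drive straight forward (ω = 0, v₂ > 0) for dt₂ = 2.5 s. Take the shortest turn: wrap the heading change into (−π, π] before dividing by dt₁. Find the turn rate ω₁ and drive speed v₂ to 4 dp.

ω₁ = 1.0987, v₂ = 4.1231

heading to target = atan2(-4.5−2, 3.5−-4.5) = -0.6823
Δθ = wrap(-0.6823 − -2.8798) = 2.1975; ω₁ = Δθ/dt₁ = 1.0987
distance = √((3.5−-4.5)² + (-4.5−2)²) = 10.3078; v₂ = distance/dt₂ = 4.1231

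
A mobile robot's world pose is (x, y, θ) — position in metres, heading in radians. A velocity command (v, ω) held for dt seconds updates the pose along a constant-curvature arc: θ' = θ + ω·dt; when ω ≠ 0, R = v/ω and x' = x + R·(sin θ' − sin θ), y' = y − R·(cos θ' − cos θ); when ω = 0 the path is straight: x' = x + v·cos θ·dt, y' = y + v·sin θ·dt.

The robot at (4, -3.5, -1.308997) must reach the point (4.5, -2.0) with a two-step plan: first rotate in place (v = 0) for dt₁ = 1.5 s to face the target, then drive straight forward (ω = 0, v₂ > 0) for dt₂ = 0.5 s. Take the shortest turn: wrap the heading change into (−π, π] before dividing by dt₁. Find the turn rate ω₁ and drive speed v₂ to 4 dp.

ω₁ = 1.7054, v₂ = 3.1623

heading to target = atan2(-2−-3.5, 4.5−4) = 1.2490
Δθ = wrap(1.2490 − -1.3090) = 2.5580; ω₁ = Δθ/dt₁ = 1.7054
distance = √((4.5−4)² + (-2−-3.5)²) = 1.5811; v₂ = distance/dt₂ = 3.1623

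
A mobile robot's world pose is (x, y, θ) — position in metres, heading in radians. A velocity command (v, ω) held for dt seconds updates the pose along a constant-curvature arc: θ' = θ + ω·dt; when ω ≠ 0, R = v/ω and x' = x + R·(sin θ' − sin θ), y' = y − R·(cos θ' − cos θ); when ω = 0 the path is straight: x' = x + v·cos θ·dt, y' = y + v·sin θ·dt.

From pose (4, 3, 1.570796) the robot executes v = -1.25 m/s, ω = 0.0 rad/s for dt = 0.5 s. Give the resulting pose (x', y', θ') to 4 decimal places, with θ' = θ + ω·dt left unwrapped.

θ' = 1.5708 + 0.0·0.5 = 1.5708
ω = 0 → straight: x' = 4 + -1.25·cos(1.5708)·0.5 = 4.0000
y' = 3 + -1.25·sin(1.5708)·0.5 = 2.3750

(4.0000, 2.3750, 1.5708)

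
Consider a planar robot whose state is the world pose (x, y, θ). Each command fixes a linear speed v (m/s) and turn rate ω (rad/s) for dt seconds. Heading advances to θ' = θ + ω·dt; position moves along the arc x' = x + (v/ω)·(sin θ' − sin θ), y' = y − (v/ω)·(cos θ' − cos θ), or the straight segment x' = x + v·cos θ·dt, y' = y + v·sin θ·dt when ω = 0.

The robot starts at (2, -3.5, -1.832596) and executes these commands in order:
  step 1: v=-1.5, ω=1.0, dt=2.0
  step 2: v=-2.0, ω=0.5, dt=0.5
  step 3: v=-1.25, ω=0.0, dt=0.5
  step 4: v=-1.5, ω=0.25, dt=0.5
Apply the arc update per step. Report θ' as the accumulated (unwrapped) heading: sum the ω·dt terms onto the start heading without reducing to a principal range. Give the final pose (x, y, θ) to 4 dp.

step 1: θ'=0.1674 (R=-1.5000) → pose (0.3012, -1.6327, 0.1674)
step 2: θ'=0.4174 (R=-4.0000) → pose (-0.6539, -1.9202, 0.4174)
step 3: θ'=0.4174 (straight) → pose (-1.2252, -2.1736, 0.4174)
step 4: θ'=0.5424 (R=-6.0000) → pose (-1.8901, -2.5197, 0.5424)

(-1.8901, -2.5197, 0.5424)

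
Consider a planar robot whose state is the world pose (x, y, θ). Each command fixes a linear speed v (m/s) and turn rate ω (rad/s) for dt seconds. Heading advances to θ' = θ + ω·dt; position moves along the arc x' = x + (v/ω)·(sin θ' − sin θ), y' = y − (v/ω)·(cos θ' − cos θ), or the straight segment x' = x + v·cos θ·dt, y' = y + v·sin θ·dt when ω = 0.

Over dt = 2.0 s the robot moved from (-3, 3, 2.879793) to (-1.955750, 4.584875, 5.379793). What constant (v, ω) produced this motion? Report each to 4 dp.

Δθ = 5.379793 − 2.879793 = 2.500000
ω = Δθ/dt = 2.500000/2.0 = 1.2500
R = −Δy/(cos θ' − cos θ) = -1.0000
v = R·ω = -1.0000·1.2500 = -1.2500

v = -1.2500, ω = 1.2500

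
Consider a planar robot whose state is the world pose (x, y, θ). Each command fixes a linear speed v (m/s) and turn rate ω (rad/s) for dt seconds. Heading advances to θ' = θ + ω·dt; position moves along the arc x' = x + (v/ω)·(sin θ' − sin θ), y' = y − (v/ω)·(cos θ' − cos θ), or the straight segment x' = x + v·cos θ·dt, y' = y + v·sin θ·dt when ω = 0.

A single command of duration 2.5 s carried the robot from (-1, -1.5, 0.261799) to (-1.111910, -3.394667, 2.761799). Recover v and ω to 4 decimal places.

v = -1.0000, ω = 1.0000

Δθ = 2.761799 − 0.261799 = 2.500000
ω = Δθ/dt = 2.500000/2.5 = 1.0000
R = −Δy/(cos θ' − cos θ) = -1.0000
v = R·ω = -1.0000·1.0000 = -1.0000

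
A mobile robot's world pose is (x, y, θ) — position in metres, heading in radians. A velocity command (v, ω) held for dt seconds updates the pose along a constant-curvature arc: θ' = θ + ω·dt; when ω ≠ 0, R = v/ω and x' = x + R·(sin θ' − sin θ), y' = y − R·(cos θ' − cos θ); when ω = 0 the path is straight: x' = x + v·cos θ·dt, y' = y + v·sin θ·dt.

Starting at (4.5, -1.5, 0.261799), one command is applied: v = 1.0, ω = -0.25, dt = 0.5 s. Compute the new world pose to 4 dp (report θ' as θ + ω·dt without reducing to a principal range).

θ' = 0.2618 + -0.25·0.5 = 0.1368
R = v/ω = 1.0/-0.25 = -4.0000
x' = 4.5 + -4.0000·(sin 0.1368 − sin 0.2618) = 4.9898
y' = -1.5 − -4.0000·(cos 0.1368 − cos 0.2618) = -1.4011

(4.9898, -1.4011, 0.1368)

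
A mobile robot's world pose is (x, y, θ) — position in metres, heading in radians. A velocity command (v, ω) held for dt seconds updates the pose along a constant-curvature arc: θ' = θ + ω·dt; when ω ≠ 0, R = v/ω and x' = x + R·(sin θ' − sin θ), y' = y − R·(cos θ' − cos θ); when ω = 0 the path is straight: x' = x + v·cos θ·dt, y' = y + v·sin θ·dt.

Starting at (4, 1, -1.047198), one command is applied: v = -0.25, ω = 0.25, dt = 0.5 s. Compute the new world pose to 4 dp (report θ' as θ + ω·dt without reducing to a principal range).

θ' = -1.0472 + 0.25·0.5 = -0.9222
R = v/ω = -0.25/0.25 = -1.0000
x' = 4 + -1.0000·(sin -0.9222 − sin -1.0472) = 3.9309
y' = 1 − -1.0000·(cos -0.9222 − cos -1.0472) = 1.1041

(3.9309, 1.1041, -0.9222)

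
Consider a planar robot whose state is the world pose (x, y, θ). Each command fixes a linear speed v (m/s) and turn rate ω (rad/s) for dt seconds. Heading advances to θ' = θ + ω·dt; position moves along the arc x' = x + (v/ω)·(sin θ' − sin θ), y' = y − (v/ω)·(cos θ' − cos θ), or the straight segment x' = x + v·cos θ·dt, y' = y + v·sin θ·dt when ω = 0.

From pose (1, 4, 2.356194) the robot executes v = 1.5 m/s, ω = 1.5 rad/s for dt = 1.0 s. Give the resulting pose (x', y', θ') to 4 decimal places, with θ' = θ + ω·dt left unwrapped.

(-0.3624, 4.0482, 3.8562)

θ' = 2.3562 + 1.5·1.0 = 3.8562
R = v/ω = 1.5/1.5 = 1.0000
x' = 1 + 1.0000·(sin 3.8562 − sin 2.3562) = -0.3624
y' = 4 − 1.0000·(cos 3.8562 − cos 2.3562) = 4.0482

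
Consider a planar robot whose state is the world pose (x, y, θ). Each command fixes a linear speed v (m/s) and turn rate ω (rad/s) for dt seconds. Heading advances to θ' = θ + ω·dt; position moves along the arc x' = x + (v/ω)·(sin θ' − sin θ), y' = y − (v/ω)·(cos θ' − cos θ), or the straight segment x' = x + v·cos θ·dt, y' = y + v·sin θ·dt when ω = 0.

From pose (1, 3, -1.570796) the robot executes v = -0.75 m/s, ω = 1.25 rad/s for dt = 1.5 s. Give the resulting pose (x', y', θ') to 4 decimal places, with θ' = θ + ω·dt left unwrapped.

(0.2203, 3.5725, 0.3042)

θ' = -1.5708 + 1.25·1.5 = 0.3042
R = v/ω = -0.75/1.25 = -0.6000
x' = 1 + -0.6000·(sin 0.3042 − sin -1.5708) = 0.2203
y' = 3 − -0.6000·(cos 0.3042 − cos -1.5708) = 3.5725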